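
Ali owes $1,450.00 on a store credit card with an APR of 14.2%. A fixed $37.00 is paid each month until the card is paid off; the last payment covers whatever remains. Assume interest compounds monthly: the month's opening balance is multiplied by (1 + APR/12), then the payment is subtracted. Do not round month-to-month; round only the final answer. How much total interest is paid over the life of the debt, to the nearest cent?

$509.90

Monthly rate r = 14.2%/12 = 1.18333% = 0.0118333.
Payoff takes n = ⌈−ln(1 − rB₀/P)/ln(1+r)⌉ = ⌈52.970⌉ = 53 payments; the last is $35.90.
Total paid = 52·$37.00 + $35.90 = $1,959.90.
Total interest = total paid − principal = $1,959.90 − $1,450.00 = $509.90.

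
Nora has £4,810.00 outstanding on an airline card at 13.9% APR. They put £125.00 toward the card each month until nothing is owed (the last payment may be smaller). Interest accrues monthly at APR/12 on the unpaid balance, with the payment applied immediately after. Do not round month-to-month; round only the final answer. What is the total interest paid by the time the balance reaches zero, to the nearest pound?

£1,595

Monthly rate r = 13.9%/12 = 1.15833% = 0.0115833.
Payoff takes n = ⌈−ln(1 − rB₀/P)/ln(1+r)⌉ = ⌈51.238⌉ = 52 payments; the last is £29.90.
Total paid = 51·£125.00 + £29.90 = £6,404.90.
Total interest = total paid − principal = £6,404.90 − £4,810.00 = £1,594.90.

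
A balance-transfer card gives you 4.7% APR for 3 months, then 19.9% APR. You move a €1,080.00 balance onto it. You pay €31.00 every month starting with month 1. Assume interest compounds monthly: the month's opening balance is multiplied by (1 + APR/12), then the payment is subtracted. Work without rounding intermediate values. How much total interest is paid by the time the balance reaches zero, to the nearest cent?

Promo months 1–3 at r₀ = 4.7%/12 = 0.00391667; months 4+ at r₁ = 19.9%/12 = 0.0165833.
After month 3: iterate B ← B·(1+r₀) − €31.00 for 3 months → €999.38.
Then at r₁ with €31.00/mo: n₂ = −ln(1 − r₁·B/P)/ln(1+r₁) ≈ 46.51 → 47 more payments.
Total paid = 49·€31.00 + €15.72 = €1,534.72; interest = €1,534.72 − €1,080.00 = €454.72.

€454.72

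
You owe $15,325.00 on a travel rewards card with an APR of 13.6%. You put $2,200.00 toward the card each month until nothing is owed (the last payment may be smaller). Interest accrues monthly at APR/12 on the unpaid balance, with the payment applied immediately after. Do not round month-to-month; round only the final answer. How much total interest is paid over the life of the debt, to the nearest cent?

$731.67

Monthly rate r = 13.6%/12 = 1.13333% = 0.0113333.
Payoff takes n = ⌈−ln(1 − rB₀/P)/ln(1+r)⌉ = ⌈7.297⌉ = 8 payments; the last is $656.67.
Total paid = 7·$2,200.00 + $656.67 = $16,056.67.
Total interest = total paid − principal = $16,056.67 − $15,325.00 = $731.67.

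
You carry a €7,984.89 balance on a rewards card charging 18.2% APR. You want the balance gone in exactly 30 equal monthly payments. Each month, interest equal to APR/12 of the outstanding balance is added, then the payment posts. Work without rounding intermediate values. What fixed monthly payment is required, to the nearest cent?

Monthly rate r = 18.2%/12 = 1.51667% = 0.0151667.
Level-payment amortization: P = B₀·r / (1 − (1+r)^(−n)) = 7984.89·0.0151667 / (1 − 1.01517^(−30)).
Denominator 1 − (1+r)^(−30) = 0.363381102.
P = 121.104 / 0.363381102 ≈ 333.27.

€333.27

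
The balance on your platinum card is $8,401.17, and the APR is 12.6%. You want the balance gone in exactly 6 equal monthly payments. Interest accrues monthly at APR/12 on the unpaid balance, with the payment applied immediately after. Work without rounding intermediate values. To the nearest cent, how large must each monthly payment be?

$1,452.10

Monthly rate r = 12.6%/12 = 1.05% = 0.0105.
Level-payment amortization: P = B₀·r / (1 − (1+r)^(−n)) = 8401.17·0.0105 / (1 − 1.0105^(−6)).
Denominator 1 − (1+r)^(−6) = 0.060748077.
P = 88.2123 / 0.060748077 ≈ 1452.10.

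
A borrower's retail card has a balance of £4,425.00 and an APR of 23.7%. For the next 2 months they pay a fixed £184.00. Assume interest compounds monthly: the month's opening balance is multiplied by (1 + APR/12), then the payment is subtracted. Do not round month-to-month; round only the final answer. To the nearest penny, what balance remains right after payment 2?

£4,229.88

Monthly rate r = 23.7%/12 = 1.975% = 0.01975.
Each month: B ← B·(1+r) − £184.00.
Month 1: interest £87.39; balance after payment £4,328.39.
Month 2: interest £85.49; balance after payment £4,229.88.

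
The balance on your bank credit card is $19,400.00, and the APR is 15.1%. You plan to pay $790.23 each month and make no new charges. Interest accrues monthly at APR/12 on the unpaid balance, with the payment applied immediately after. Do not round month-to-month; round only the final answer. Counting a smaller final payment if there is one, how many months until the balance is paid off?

Monthly rate r = 15.1%/12 = 1.25833% = 0.0125833.
Recurrence: B ← B·(1+r) − $790.23.
Month 1: interest $244.12; balance after payment $18,853.89.
Month 2: interest $237.24; balance after payment $18,300.90.
Closed form: n = −ln(1 − rB₀/P)/ln(1+r) = −ln(0.69108)/ln(1.01258) ≈ 29.548, so the balance reaches zero during payment 30.

30 months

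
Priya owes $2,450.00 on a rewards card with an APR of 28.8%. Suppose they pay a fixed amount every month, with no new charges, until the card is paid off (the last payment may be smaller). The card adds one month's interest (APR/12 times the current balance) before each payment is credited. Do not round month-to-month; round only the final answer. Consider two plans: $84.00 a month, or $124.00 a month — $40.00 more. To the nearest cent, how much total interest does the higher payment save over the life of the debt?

Monthly rate r = 28.8%/12 = 2.4% = 0.024.
At $84.00/mo: n = ⌈−ln(1 − rB₀/P)/ln(1+r)⌉ = 51 payments (last $64.45); total interest = total paid − $2,450.00 = $1,814.45.
At $124.00/mo: 28 payments (last $13.08); total interest $911.08.
Interest saved = $1,814.45 − $911.08 = $903.37.

$903.37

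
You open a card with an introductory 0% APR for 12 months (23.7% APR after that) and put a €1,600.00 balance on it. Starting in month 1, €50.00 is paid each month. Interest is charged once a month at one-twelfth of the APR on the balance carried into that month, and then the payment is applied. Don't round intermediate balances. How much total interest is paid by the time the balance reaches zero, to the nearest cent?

Promo months 1–12 at r₀ = 0%/12 = 0; months 13+ at r₁ = 23.7%/12 = 0.01975.
After month 12 (no interest yet): B = €1,600.00 − 12·€50.00 = €1,000.00.
Then at r₁ with €50.00/mo: n₂ = −ln(1 − r₁·B/P)/ln(1+r₁) ≈ 25.69 → 26 more payments.
Total paid = 37·€50.00 + €34.85 = €1,884.85; interest = €1,884.85 − €1,600.00 = €284.85.

€284.85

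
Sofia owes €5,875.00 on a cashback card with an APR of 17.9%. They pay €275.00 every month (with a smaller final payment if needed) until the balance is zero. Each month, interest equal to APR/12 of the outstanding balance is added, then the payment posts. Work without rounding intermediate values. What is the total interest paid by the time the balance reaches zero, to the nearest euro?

Monthly rate r = 17.9%/12 = 1.49167% = 0.0149167.
Payoff takes n = ⌈−ln(1 − rB₀/P)/ln(1+r)⌉ = ⌈25.915⌉ = 26 payments; the last is €251.86.
Total paid = 25·€275.00 + €251.86 = €7,126.86.
Total interest = total paid − principal = €7,126.86 − €5,875.00 = €1,251.86.

€1,252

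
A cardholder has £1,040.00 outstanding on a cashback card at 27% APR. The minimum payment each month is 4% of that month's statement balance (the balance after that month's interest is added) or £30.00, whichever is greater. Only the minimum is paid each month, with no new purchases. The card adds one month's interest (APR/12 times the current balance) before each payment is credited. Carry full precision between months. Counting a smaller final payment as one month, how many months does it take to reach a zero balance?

55 months

Monthly rate r = 27%/12 = 2.25% = 0.0225.
While 4% of the post-interest balance exceeds £30.00, each month B ← (B·(1+r))·(1 − 0.04), i.e. B shrinks by the factor (1+r)·0.96 = 0.9816.
This holds for months 1–19. Entering month 20 the balance is £730.79; 4% of the post-interest balance is now below £30.00, so the flat £30.00 minimum applies from here.
From month 20 a fixed £30.00 at rate r clears £730.79 in 36 more payments. Total: 19 + 36 = 55 months.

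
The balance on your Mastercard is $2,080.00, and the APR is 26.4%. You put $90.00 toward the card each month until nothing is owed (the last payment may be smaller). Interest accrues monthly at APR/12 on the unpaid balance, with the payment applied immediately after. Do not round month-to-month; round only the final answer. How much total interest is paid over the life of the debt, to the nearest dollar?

Monthly rate r = 26.4%/12 = 2.2% = 0.022.
Payoff takes n = ⌈−ln(1 − rB₀/P)/ln(1+r)⌉ = ⌈32.635⌉ = 33 payments; the last is $57.35.
Total paid = 32·$90.00 + $57.35 = $2,937.35.
Total interest = total paid − principal = $2,937.35 − $2,080.00 = $857.35.

$857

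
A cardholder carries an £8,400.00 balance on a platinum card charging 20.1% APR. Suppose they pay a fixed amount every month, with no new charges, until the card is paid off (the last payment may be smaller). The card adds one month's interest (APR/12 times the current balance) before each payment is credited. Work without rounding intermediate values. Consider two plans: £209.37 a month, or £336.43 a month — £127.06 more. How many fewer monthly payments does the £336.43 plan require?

Monthly rate r = 20.1%/12 = 1.675% = 0.01675.
At £209.37/mo: n = ⌈−ln(1 − rB₀/P)/ln(1+r)⌉ = 68 payments (last £23.31); total interest = total paid − £8,400.00 = £5,651.10.
At £336.43/mo: 33 payments (last £205.09); total interest £2,570.85.
Payments saved = 68 − 33 = 35.

35 fewer payments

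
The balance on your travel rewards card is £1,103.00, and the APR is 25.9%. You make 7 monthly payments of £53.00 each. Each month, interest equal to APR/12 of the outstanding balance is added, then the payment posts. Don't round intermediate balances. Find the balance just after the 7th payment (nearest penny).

Monthly rate r = 25.9%/12 = 2.15833% = 0.0215833.
Each month: B ← B·(1+r) − £53.00.
Month 1: interest £23.81; balance after payment £1,073.81.
Month 2: interest £23.18; balance after payment £1,043.98.
Month 3: interest £22.53; balance after payment £1,013.52.
Month 4: interest £21.88; balance after payment £982.39.
Month 5: interest £21.20; balance after payment £950.59.
Month 6: interest £20.52; balance after payment £918.11.
Month 7: interest £19.82; balance after payment £884.93.

£884.93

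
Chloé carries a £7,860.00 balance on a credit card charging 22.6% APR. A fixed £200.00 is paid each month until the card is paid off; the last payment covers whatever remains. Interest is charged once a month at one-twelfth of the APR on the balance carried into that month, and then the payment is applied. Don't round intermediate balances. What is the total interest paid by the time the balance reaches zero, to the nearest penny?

£6,586.01

Monthly rate r = 22.6%/12 = 1.88333% = 0.0188333.
Payoff takes n = ⌈−ln(1 − rB₀/P)/ln(1+r)⌉ = ⌈72.228⌉ = 73 payments; the last is £46.01.
Total paid = 72·£200.00 + £46.01 = £14,446.01.
Total interest = total paid − principal = £14,446.01 − £7,860.00 = £6,586.01.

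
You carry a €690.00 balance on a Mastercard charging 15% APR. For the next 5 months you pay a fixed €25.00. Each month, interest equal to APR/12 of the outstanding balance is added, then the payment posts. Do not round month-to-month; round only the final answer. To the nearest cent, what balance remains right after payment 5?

Monthly rate r = 15%/12 = 1.25% = 0.0125.
Each month: B ← B·(1+r) − €25.00.
Month 1: interest €8.62; balance after payment €673.62.
Month 2: interest €8.42; balance after payment €657.05.
Month 3: interest €8.21; balance after payment €640.26.
Month 4: interest €8.00; balance after payment €623.26.
Month 5: interest €7.79; balance after payment €606.05.

€606.05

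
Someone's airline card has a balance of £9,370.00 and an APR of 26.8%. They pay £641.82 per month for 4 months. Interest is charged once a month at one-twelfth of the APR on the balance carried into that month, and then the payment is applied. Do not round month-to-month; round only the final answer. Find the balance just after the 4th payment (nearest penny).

£7,580.94

Monthly rate r = 26.8%/12 = 2.23333% = 0.0223333.
Each month: B ← B·(1+r) − £641.82.
Month 1: interest £209.26; balance after payment £8,937.44.
Month 2: interest £199.60; balance after payment £8,495.23.
Month 3: interest £189.73; balance after payment £8,043.13.
Month 4: interest £179.63; balance after payment £7,580.94.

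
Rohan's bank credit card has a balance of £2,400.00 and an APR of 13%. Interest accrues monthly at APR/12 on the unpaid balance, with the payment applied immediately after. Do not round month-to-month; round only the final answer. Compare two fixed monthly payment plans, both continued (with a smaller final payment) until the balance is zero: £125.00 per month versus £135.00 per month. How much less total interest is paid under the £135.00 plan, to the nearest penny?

Monthly rate r = 13%/12 = 1.08333% = 0.0108333.
At £125.00/mo: n = ⌈−ln(1 − rB₀/P)/ln(1+r)⌉ = 22 payments (last £80.40); total interest = total paid − £2,400.00 = £305.40.
At £135.00/mo: 20 payments (last £115.36); total interest £280.36.
Interest saved = £305.40 − £280.36 = £25.04.

£25.04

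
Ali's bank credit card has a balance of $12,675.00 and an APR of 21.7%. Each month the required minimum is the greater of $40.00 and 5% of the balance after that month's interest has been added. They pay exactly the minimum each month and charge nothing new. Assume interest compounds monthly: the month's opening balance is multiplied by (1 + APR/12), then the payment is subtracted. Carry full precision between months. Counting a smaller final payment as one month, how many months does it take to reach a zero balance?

108 months

Monthly rate r = 21.7%/12 = 1.80833% = 0.0180833.
While 5% of the post-interest balance exceeds $40.00, each month B ← (B·(1+r))·(1 − 0.05), i.e. B shrinks by the factor (1+r)·0.95 = 0.96718.
This holds for months 1–84. Entering month 85 the balance is $768.30; 5% of the post-interest balance is now below $40.00, so the flat $40.00 minimum applies from here.
From month 85 a fixed $40.00 at rate r clears $768.30 in 24 more payments. Total: 84 + 24 = 108 months.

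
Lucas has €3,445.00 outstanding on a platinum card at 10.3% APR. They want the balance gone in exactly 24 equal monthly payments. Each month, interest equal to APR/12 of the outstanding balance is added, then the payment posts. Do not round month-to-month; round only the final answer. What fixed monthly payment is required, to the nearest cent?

Monthly rate r = 10.3%/12 = 0.858333% = 0.00858333.
Level-payment amortization: P = B₀·r / (1 − (1+r)^(−n)) = 3445.00·0.00858333 / (1 − 1.00858^(−24)).
Denominator 1 − (1+r)^(−24) = 0.185451204.
P = 29.5696 / 0.185451204 ≈ 159.45.

€159.45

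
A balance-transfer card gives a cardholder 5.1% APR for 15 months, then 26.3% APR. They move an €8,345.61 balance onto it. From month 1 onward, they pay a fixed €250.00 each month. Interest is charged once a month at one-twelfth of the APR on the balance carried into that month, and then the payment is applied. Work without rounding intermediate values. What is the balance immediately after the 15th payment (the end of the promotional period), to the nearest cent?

Promo months 1–15 at r₀ = 5.1%/12 = 0.00425; months 16+ at r₁ = 26.3%/12 = 0.0219167.
After month 15: iterate B ← B·(1+r₀) − €250.00 for 15 months → €5,030.12.

€5,030.12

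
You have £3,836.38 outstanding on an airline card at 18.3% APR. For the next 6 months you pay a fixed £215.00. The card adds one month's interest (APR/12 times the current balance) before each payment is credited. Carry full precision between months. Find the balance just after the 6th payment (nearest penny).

£2,860.87

Monthly rate r = 18.3%/12 = 1.525% = 0.01525.
Each month: B ← B·(1+r) − £215.00.
Month 1: interest £58.50; balance after payment £3,679.88.
Month 2: interest £56.12; balance after payment £3,521.00.
Month 3: interest £53.70; balance after payment £3,359.70.
Month 4: interest £51.24; balance after payment £3,195.93.
Month 5: interest £48.74; balance after payment £3,029.67.
Month 6: interest £46.20; balance after payment £2,860.87.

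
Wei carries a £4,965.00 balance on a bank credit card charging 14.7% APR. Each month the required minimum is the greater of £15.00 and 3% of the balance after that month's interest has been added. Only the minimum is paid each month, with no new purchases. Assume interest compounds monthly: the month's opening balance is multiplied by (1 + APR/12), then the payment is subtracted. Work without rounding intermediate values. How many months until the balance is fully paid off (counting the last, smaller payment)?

169 months

Monthly rate r = 14.7%/12 = 1.225% = 0.01225.
While 3% of the post-interest balance exceeds £15.00, each month B ← (B·(1+r))·(1 − 0.03), i.e. B shrinks by the factor (1+r)·0.97 = 0.98188.
This holds for months 1–127. Entering month 128 the balance is £486.94; 3% of the post-interest balance is now below £15.00, so the flat £15.00 minimum applies from here.
From month 128 a fixed £15.00 at rate r clears £486.94 in 42 more payments. Total: 127 + 42 = 169 months.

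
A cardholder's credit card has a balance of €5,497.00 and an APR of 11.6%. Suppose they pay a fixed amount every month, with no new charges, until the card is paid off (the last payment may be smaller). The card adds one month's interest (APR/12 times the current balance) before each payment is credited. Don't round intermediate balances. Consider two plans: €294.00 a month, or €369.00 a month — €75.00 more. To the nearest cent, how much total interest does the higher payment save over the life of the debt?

Monthly rate r = 11.6%/12 = 0.966667% = 0.00966667.
At €294.00/mo: n = ⌈−ln(1 − rB₀/P)/ln(1+r)⌉ = 21 payments (last €212.66); total interest = total paid − €5,497.00 = €595.66.
At €369.00/mo: 17 payments (last €60.32); total interest €467.32.
Interest saved = €595.66 − €467.32 = €128.34.

€128.34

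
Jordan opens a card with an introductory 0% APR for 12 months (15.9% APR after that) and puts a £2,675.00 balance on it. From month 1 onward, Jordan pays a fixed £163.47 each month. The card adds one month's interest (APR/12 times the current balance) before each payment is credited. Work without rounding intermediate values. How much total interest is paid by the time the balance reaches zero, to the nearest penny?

£26.58

Promo months 1–12 at r₀ = 0%/12 = 0; months 13+ at r₁ = 15.9%/12 = 0.01325.
After month 12 (no interest yet): B = £2,675.00 − 12·£163.47 = £713.36.
Then at r₁ with £163.47/mo: n₂ = −ln(1 − r₁·B/P)/ln(1+r₁) ≈ 4.52 → 5 more payments.
Total paid = 16·£163.47 + £86.06 = £2,701.58; interest = £2,701.58 − £2,675.00 = £26.58.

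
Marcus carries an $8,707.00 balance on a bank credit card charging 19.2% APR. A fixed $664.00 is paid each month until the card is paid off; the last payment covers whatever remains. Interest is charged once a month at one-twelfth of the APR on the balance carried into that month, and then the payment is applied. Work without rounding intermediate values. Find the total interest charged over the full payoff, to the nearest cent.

Monthly rate r = 19.2%/12 = 1.6% = 0.016.
Payoff takes n = ⌈−ln(1 − rB₀/P)/ln(1+r)⌉ = ⌈14.835⌉ = 15 payments; the last is $555.05.
Total paid = 14·$664.00 + $555.05 = $9,851.05.
Total interest = total paid − principal = $9,851.05 − $8,707.00 = $1,144.05.

$1,144.05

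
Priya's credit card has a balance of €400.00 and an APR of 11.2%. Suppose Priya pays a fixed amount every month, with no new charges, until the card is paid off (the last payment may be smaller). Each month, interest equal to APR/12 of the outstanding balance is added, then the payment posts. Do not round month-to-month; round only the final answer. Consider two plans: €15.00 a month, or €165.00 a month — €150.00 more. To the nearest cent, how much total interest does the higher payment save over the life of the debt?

Monthly rate r = 11.2%/12 = 0.933333% = 0.00933333.
At €15.00/mo: n = ⌈−ln(1 − rB₀/P)/ln(1+r)⌉ = 31 payments (last €12.12); total interest = total paid − €400.00 = €62.12.
At €165.00/mo: 3 payments (last €76.67); total interest €6.67.
Interest saved = €62.12 − €6.67 = €55.45.

€55.45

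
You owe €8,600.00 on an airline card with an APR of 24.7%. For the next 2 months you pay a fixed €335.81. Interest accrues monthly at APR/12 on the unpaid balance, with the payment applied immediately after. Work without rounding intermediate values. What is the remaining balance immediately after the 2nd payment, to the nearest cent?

Monthly rate r = 24.7%/12 = 2.05833% = 0.0205833.
Each month: B ← B·(1+r) − €335.81.
Month 1: interest €177.02; balance after payment €8,441.21.
Month 2: interest €173.75; balance after payment €8,279.14.

€8,279.14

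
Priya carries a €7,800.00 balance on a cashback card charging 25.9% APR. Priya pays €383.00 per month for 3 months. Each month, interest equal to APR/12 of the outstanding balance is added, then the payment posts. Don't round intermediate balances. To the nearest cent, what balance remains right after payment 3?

€7,142.05

Monthly rate r = 25.9%/12 = 2.15833% = 0.0215833.
Each month: B ← B·(1+r) − €383.00.
Month 1: interest €168.35; balance after payment €7,585.35.
Month 2: interest €163.72; balance after payment €7,366.07.
Month 3: interest €158.98; balance after payment €7,142.05.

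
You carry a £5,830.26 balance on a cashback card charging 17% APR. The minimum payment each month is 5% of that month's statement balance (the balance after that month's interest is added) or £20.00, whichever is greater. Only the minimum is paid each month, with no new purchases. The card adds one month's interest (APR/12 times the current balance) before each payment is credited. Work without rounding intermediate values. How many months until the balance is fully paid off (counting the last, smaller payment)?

96 months

Monthly rate r = 17%/12 = 1.41667% = 0.0141667.
While 5% of the post-interest balance exceeds £20.00, each month B ← (B·(1+r))·(1 − 0.05), i.e. B shrinks by the factor (1+r)·0.95 = 0.96346.
This holds for months 1–73. Entering month 74 the balance is £385.03; 5% of the post-interest balance is now below £20.00, so the flat £20.00 minimum applies from here.
From month 74 a fixed £20.00 at rate r clears £385.03 in 23 more payments. Total: 73 + 23 = 96 months.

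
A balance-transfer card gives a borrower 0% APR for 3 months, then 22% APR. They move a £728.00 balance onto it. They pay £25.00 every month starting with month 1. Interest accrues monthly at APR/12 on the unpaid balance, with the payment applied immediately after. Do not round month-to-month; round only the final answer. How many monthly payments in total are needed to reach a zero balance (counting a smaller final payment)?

39 payments

Promo months 1–3 at r₀ = 0%/12 = 0; months 4+ at r₁ = 22%/12 = 0.0183333.
After month 3 (no interest yet): B = £728.00 − 3·£25.00 = £653.00.
Then at r₁ with £25.00/mo: n₂ = −ln(1 − r₁·B/P)/ln(1+r₁) ≈ 35.87 → 36 more payments.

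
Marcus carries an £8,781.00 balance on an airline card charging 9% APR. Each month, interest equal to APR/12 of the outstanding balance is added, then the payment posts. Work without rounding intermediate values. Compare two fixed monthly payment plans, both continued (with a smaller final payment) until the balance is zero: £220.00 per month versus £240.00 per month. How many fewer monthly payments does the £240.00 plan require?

Monthly rate r = 9%/12 = 0.75% = 0.0075.
At £220.00/mo: n = ⌈−ln(1 − rB₀/P)/ln(1+r)⌉ = 48 payments (last £134.61); total interest = total paid − £8,781.00 = £1,693.61.
At £240.00/mo: 43 payments (last £222.98); total interest £1,521.98.
Payments saved = 48 − 43 = 5.

5 fewer payments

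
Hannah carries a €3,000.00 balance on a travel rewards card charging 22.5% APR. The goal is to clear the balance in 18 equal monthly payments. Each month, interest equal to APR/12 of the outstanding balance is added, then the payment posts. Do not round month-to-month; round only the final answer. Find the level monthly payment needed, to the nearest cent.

€197.91

Monthly rate r = 22.5%/12 = 1.875% = 0.01875.
Level-payment amortization: P = B₀·r / (1 − (1+r)^(−n)) = 3000.00·0.01875 / (1 − 1.01875^(−18)).
Denominator 1 − (1+r)^(−18) = 0.284214645.
P = 56.25 / 0.284214645 ≈ 197.91.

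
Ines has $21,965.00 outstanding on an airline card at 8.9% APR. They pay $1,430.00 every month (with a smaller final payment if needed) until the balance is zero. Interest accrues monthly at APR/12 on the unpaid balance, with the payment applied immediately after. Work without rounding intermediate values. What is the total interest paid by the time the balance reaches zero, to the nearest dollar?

Monthly rate r = 8.9%/12 = 0.741667% = 0.00741667.
Payoff takes n = ⌈−ln(1 − rB₀/P)/ln(1+r)⌉ = ⌈16.368⌉ = 17 payments; the last is $527.70.
Total paid = 16·$1,430.00 + $527.70 = $23,407.70.
Total interest = total paid − principal = $23,407.70 − $21,965.00 = $1,442.70.

$1,443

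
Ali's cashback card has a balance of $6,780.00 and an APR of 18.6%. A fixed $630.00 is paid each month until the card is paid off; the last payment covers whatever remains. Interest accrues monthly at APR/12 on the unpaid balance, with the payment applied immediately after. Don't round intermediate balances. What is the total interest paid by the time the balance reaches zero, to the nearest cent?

Monthly rate r = 18.6%/12 = 1.55% = 0.0155.
Payoff takes n = ⌈−ln(1 − rB₀/P)/ln(1+r)⌉ = ⌈11.865⌉ = 12 payments; the last is $545.36.
Total paid = 11·$630.00 + $545.36 = $7,475.36.
Total interest = total paid − principal = $7,475.36 − $6,780.00 = $695.36.

$695.36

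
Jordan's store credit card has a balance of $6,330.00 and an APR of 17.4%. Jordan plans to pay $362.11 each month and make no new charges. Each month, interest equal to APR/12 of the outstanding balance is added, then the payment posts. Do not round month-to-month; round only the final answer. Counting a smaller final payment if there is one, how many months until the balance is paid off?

Monthly rate r = 17.4%/12 = 1.45% = 0.0145.
Recurrence: B ← B·(1+r) − $362.11.
Month 1: interest $91.78; balance after payment $6,059.68.
Month 2: interest $87.87; balance after payment $5,785.43.
Closed form: n = −ln(1 − rB₀/P)/ln(1+r) = −ln(0.74653)/ln(1.0145) ≈ 20.306, so the balance reaches zero during payment 21.

21 months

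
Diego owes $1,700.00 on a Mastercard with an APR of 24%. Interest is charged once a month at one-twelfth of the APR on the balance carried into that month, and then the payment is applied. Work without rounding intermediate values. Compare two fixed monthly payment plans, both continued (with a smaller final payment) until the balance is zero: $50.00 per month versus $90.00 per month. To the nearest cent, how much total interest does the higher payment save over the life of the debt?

$720.72

Monthly rate r = 24%/12 = 2% = 0.02.
At $50.00/mo: n = ⌈−ln(1 − rB₀/P)/ln(1+r)⌉ = 58 payments (last $27.10); total interest = total paid − $1,700.00 = $1,177.10.
At $90.00/mo: 24 payments (last $86.38); total interest $456.38.
Interest saved = $1,177.10 − $456.38 = $720.72.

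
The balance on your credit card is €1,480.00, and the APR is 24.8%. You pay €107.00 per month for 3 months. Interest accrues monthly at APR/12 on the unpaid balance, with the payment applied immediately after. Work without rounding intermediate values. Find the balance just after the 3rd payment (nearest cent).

€1,245.99

Monthly rate r = 24.8%/12 = 2.06667% = 0.0206667.
Each month: B ← B·(1+r) − €107.00.
Month 1: interest €30.59; balance after payment €1,403.59.
Month 2: interest €29.01; balance after payment €1,325.59.
Month 3: interest €27.40; balance after payment €1,245.99.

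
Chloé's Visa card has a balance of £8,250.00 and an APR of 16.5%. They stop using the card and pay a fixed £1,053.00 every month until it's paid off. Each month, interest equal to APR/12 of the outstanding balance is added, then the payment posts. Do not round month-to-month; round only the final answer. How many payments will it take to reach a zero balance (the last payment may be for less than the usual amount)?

9 months

Monthly rate r = 16.5%/12 = 1.375% = 0.01375.
Recurrence: B ← B·(1+r) − £1,053.00.
Month 1: interest £113.44; balance after payment £7,310.44.
Month 2: interest £100.52; balance after payment £6,357.96.
Closed form: n = −ln(1 − rB₀/P)/ln(1+r) = −ln(0.89227)/ln(1.01375) ≈ 8.347, so the balance reaches zero during payment 9.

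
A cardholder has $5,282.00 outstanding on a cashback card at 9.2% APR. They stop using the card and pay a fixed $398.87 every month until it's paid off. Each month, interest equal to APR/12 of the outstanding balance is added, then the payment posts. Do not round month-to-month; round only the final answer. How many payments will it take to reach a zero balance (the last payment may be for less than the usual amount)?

Monthly rate r = 9.2%/12 = 0.766667% = 0.00766667.
Recurrence: B ← B·(1+r) − $398.87.
Month 1: interest $40.50; balance after payment $4,923.63.
Month 2: interest $37.75; balance after payment $4,562.50.
Closed form: n = −ln(1 − rB₀/P)/ln(1+r) = −ln(0.89847)/ln(1.00767) ≈ 14.017, so the balance reaches zero during payment 15.

15 months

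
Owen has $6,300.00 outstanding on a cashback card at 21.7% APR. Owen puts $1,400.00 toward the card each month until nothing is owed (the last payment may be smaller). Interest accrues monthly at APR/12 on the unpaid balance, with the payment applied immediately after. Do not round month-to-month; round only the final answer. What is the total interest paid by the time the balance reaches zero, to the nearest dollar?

Monthly rate r = 21.7%/12 = 1.80833% = 0.0180833.
Payoff takes n = ⌈−ln(1 − rB₀/P)/ln(1+r)⌉ = ⌈4.736⌉ = 5 payments; the last is $1,032.82.
Total paid = 4·$1,400.00 + $1,032.82 = $6,632.82.
Total interest = total paid − principal = $6,632.82 − $6,300.00 = $332.82.

$333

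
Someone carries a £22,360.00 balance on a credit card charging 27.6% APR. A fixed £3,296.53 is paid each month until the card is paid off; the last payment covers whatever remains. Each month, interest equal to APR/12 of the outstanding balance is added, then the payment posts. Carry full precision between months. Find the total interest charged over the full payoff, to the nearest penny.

Monthly rate r = 27.6%/12 = 2.3% = 0.023.
Payoff takes n = ⌈−ln(1 − rB₀/P)/ln(1+r)⌉ = ⌈7.459⌉ = 8 payments; the last is £1,521.93.
Total paid = 7·£3,296.53 + £1,521.93 = £24,597.64.
Total interest = total paid − principal = £24,597.64 − £22,360.00 = £2,237.64.

£2,237.64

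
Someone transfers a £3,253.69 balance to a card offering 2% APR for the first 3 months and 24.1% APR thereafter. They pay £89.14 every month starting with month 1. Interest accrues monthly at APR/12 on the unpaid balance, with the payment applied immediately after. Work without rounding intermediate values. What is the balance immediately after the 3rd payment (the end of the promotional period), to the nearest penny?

£3,002.12

Promo months 1–3 at r₀ = 2%/12 = 0.00166667; months 4+ at r₁ = 24.1%/12 = 0.0200833.
After month 3: iterate B ← B·(1+r₀) − £89.14 for 3 months → £3,002.12.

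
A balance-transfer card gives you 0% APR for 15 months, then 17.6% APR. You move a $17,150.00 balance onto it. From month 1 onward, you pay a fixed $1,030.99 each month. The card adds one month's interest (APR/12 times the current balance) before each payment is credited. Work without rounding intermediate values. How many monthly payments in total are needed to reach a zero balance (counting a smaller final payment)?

Promo months 1–15 at r₀ = 0%/12 = 0; months 16+ at r₁ = 17.6%/12 = 0.0146667.
After month 15 (no interest yet): B = $17,150.00 − 15·$1,030.99 = $1,685.15.
Then at r₁ with $1,030.99/mo: n₂ = −ln(1 − r₁·B/P)/ln(1+r₁) ≈ 1.67 → 2 more payments.

17 payments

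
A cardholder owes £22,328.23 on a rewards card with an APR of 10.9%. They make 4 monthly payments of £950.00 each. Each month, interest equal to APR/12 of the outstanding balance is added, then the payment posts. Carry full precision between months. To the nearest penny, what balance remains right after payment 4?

Monthly rate r = 10.9%/12 = 0.908333% = 0.00908333.
Each month: B ← B·(1+r) − £950.00.
Month 1: interest £202.81; balance after payment £21,581.04.
Month 2: interest £196.03; balance after payment £20,827.07.
Month 3: interest £189.18; balance after payment £20,066.25.
Month 4: interest £182.27; balance after payment £19,298.52.

£19,298.52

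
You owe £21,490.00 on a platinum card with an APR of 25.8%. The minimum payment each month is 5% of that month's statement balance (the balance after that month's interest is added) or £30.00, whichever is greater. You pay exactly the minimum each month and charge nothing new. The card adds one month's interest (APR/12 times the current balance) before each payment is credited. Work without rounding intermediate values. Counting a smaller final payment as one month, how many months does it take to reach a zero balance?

Monthly rate r = 25.8%/12 = 2.15% = 0.0215.
While 5% of the post-interest balance exceeds £30.00, each month B ← (B·(1+r))·(1 − 0.05), i.e. B shrinks by the factor (1+r)·0.95 = 0.97042.
This holds for months 1–120. Entering month 121 the balance is £585.70; 5% of the post-interest balance is now below £30.00, so the flat £30.00 minimum applies from here.
From month 121 a fixed £30.00 at rate r clears £585.70 in 26 more payments. Total: 120 + 26 = 146 months.

146 months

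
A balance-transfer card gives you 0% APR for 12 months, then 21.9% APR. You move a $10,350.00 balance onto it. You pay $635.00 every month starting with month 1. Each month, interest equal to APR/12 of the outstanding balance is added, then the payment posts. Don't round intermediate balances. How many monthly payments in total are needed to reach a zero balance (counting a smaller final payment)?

Promo months 1–12 at r₀ = 0%/12 = 0; months 13+ at r₁ = 21.9%/12 = 0.01825.
After month 12 (no interest yet): B = $10,350.00 − 12·$635.00 = $2,730.00.
Then at r₁ with $635.00/mo: n₂ = −ln(1 − r₁·B/P)/ln(1+r₁) ≈ 4.52 → 5 more payments.

17 payments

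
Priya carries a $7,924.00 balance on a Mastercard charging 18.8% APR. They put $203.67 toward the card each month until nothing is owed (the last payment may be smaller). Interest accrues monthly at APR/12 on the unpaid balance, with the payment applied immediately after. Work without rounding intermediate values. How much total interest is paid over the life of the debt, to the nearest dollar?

Monthly rate r = 18.8%/12 = 1.56667% = 0.0156667.
Payoff takes n = ⌈−ln(1 − rB₀/P)/ln(1+r)⌉ = ⌈60.495⌉ = 61 payments; the last is $101.12.
Total paid = 60·$203.67 + $101.12 = $12,321.32.
Total interest = total paid − principal = $12,321.32 − $7,924.00 = $4,397.32.

$4,397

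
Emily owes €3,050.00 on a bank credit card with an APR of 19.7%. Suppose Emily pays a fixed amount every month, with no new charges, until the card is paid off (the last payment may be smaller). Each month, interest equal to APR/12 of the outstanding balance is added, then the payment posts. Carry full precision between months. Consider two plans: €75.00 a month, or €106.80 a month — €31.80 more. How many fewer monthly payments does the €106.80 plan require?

Monthly rate r = 19.7%/12 = 1.64167% = 0.0164167.
At €75.00/mo: n = ⌈−ln(1 − rB₀/P)/ln(1+r)⌉ = 68 payments (last €48.34); total interest = total paid − €3,050.00 = €2,023.34.
At €106.80/mo: 39 payments (last €91.29); total interest €1,099.69.
Payments saved = 68 − 39 = 29.

29 fewer payments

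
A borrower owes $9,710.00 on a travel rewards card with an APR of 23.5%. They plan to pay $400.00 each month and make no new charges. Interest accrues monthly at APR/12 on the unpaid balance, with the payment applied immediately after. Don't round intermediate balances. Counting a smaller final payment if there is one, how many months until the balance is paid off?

Monthly rate r = 23.5%/12 = 1.95833% = 0.0195833.
Recurrence: B ← B·(1+r) − $400.00.
Month 1: interest $190.15; balance after payment $9,500.15.
Month 2: interest $186.04; balance after payment $9,286.20.
Closed form: n = −ln(1 − rB₀/P)/ln(1+r) = −ln(0.52461)/ln(1.01958) ≈ 33.262, so the balance reaches zero during payment 34.

34 payments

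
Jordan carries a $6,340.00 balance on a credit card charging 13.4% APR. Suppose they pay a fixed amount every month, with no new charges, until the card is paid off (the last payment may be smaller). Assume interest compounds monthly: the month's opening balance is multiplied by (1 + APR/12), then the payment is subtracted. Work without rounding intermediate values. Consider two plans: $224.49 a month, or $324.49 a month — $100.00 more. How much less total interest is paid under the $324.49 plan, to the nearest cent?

$466.95

Monthly rate r = 13.4%/12 = 1.11667% = 0.0111667.
At $224.49/mo: n = ⌈−ln(1 − rB₀/P)/ln(1+r)⌉ = 35 payments (last $26.60); total interest = total paid − $6,340.00 = $1,319.26.
At $324.49/mo: 23 payments (last $53.53); total interest $852.31.
Interest saved = $1,319.26 − $852.31 = $466.95.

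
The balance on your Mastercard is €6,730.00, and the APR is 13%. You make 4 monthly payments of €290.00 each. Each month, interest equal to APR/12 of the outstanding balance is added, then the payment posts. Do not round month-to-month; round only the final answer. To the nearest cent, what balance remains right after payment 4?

Monthly rate r = 13%/12 = 1.08333% = 0.0108333.
Each month: B ← B·(1+r) − €290.00.
Month 1: interest €72.91; balance after payment €6,512.91.
Month 2: interest €70.56; balance after payment €6,293.46.
Month 3: interest €68.18; balance after payment €6,071.64.
Month 4: interest €65.78; balance after payment €5,847.42.

€5,847.42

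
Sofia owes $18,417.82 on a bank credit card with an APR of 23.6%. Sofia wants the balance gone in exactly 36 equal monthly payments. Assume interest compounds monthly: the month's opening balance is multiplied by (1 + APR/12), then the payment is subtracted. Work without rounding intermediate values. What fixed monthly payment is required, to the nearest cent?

Monthly rate r = 23.6%/12 = 1.96667% = 0.0196667.
Level-payment amortization: P = B₀·r / (1 − (1+r)^(−n)) = 18417.82·0.0196667 / (1 − 1.01967^(−36)).
Denominator 1 − (1+r)^(−36) = 0.503974506.
P = 362.217 / 0.503974506 ≈ 718.72.

$718.72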